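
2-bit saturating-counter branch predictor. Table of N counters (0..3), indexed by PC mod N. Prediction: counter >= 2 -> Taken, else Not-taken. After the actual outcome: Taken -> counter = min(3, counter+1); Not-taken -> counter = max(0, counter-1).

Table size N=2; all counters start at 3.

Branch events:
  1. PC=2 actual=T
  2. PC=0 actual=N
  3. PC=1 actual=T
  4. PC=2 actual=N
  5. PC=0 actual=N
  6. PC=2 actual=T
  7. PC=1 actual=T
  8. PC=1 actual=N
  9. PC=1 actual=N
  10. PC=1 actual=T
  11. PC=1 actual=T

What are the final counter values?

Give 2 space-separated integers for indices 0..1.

Answer: 1 3

Derivation:
Ev 1: PC=2 idx=0 pred=T actual=T -> ctr[0]=3
Ev 2: PC=0 idx=0 pred=T actual=N -> ctr[0]=2
Ev 3: PC=1 idx=1 pred=T actual=T -> ctr[1]=3
Ev 4: PC=2 idx=0 pred=T actual=N -> ctr[0]=1
Ev 5: PC=0 idx=0 pred=N actual=N -> ctr[0]=0
Ev 6: PC=2 idx=0 pred=N actual=T -> ctr[0]=1
Ev 7: PC=1 idx=1 pred=T actual=T -> ctr[1]=3
Ev 8: PC=1 idx=1 pred=T actual=N -> ctr[1]=2
Ev 9: PC=1 idx=1 pred=T actual=N -> ctr[1]=1
Ev 10: PC=1 idx=1 pred=N actual=T -> ctr[1]=2
Ev 11: PC=1 idx=1 pred=T actual=T -> ctr[1]=3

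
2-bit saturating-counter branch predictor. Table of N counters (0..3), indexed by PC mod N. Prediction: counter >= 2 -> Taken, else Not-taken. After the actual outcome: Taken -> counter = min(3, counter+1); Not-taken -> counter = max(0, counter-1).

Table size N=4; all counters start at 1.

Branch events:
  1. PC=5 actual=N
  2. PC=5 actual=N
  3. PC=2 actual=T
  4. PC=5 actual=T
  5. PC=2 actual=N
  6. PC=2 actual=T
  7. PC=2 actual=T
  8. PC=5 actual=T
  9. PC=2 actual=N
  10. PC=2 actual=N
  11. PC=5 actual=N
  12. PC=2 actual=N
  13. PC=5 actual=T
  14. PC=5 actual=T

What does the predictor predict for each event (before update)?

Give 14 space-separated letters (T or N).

Ev 1: PC=5 idx=1 pred=N actual=N -> ctr[1]=0
Ev 2: PC=5 idx=1 pred=N actual=N -> ctr[1]=0
Ev 3: PC=2 idx=2 pred=N actual=T -> ctr[2]=2
Ev 4: PC=5 idx=1 pred=N actual=T -> ctr[1]=1
Ev 5: PC=2 idx=2 pred=T actual=N -> ctr[2]=1
Ev 6: PC=2 idx=2 pred=N actual=T -> ctr[2]=2
Ev 7: PC=2 idx=2 pred=T actual=T -> ctr[2]=3
Ev 8: PC=5 idx=1 pred=N actual=T -> ctr[1]=2
Ev 9: PC=2 idx=2 pred=T actual=N -> ctr[2]=2
Ev 10: PC=2 idx=2 pred=T actual=N -> ctr[2]=1
Ev 11: PC=5 idx=1 pred=T actual=N -> ctr[1]=1
Ev 12: PC=2 idx=2 pred=N actual=N -> ctr[2]=0
Ev 13: PC=5 idx=1 pred=N actual=T -> ctr[1]=2
Ev 14: PC=5 idx=1 pred=T actual=T -> ctr[1]=3

Answer: N N N N T N T N T T T N N T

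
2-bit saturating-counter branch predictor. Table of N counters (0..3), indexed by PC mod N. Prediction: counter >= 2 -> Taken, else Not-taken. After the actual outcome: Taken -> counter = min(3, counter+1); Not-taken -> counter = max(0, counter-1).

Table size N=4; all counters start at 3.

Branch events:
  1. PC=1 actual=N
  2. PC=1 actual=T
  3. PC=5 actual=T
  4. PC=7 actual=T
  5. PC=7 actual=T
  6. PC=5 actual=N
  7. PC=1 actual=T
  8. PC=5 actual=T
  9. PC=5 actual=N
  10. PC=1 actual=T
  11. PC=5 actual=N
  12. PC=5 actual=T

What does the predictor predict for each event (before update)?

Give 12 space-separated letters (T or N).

Ev 1: PC=1 idx=1 pred=T actual=N -> ctr[1]=2
Ev 2: PC=1 idx=1 pred=T actual=T -> ctr[1]=3
Ev 3: PC=5 idx=1 pred=T actual=T -> ctr[1]=3
Ev 4: PC=7 idx=3 pred=T actual=T -> ctr[3]=3
Ev 5: PC=7 idx=3 pred=T actual=T -> ctr[3]=3
Ev 6: PC=5 idx=1 pred=T actual=N -> ctr[1]=2
Ev 7: PC=1 idx=1 pred=T actual=T -> ctr[1]=3
Ev 8: PC=5 idx=1 pred=T actual=T -> ctr[1]=3
Ev 9: PC=5 idx=1 pred=T actual=N -> ctr[1]=2
Ev 10: PC=1 idx=1 pred=T actual=T -> ctr[1]=3
Ev 11: PC=5 idx=1 pred=T actual=N -> ctr[1]=2
Ev 12: PC=5 idx=1 pred=T actual=T -> ctr[1]=3

Answer: T T T T T T T T T T T T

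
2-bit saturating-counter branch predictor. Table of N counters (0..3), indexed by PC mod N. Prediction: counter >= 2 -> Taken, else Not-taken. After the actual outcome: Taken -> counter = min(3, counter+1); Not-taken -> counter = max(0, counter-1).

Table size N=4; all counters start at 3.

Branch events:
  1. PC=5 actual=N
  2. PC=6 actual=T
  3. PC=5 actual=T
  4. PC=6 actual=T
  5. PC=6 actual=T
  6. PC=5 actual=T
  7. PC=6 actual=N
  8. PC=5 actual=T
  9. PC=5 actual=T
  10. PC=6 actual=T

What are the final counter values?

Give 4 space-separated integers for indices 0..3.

Ev 1: PC=5 idx=1 pred=T actual=N -> ctr[1]=2
Ev 2: PC=6 idx=2 pred=T actual=T -> ctr[2]=3
Ev 3: PC=5 idx=1 pred=T actual=T -> ctr[1]=3
Ev 4: PC=6 idx=2 pred=T actual=T -> ctr[2]=3
Ev 5: PC=6 idx=2 pred=T actual=T -> ctr[2]=3
Ev 6: PC=5 idx=1 pred=T actual=T -> ctr[1]=3
Ev 7: PC=6 idx=2 pred=T actual=N -> ctr[2]=2
Ev 8: PC=5 idx=1 pred=T actual=T -> ctr[1]=3
Ev 9: PC=5 idx=1 pred=T actual=T -> ctr[1]=3
Ev 10: PC=6 idx=2 pred=T actual=T -> ctr[2]=3

Answer: 3 3 3 3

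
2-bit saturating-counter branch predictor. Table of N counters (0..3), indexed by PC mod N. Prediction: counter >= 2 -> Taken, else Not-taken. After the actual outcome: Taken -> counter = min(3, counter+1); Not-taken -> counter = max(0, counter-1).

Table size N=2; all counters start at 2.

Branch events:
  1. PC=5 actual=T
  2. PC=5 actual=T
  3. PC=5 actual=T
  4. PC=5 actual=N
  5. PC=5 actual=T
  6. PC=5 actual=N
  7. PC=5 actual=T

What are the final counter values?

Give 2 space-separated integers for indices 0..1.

Answer: 2 3

Derivation:
Ev 1: PC=5 idx=1 pred=T actual=T -> ctr[1]=3
Ev 2: PC=5 idx=1 pred=T actual=T -> ctr[1]=3
Ev 3: PC=5 idx=1 pred=T actual=T -> ctr[1]=3
Ev 4: PC=5 idx=1 pred=T actual=N -> ctr[1]=2
Ev 5: PC=5 idx=1 pred=T actual=T -> ctr[1]=3
Ev 6: PC=5 idx=1 pred=T actual=N -> ctr[1]=2
Ev 7: PC=5 idx=1 pred=T actual=T -> ctr[1]=3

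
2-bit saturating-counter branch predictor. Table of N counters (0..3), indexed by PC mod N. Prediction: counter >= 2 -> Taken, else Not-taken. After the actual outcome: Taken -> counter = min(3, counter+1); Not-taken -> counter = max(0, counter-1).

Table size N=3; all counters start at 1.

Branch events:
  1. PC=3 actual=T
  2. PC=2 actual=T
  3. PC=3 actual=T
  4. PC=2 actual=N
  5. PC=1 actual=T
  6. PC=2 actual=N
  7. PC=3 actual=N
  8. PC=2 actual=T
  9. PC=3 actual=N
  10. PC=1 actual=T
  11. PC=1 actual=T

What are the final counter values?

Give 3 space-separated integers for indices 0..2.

Ev 1: PC=3 idx=0 pred=N actual=T -> ctr[0]=2
Ev 2: PC=2 idx=2 pred=N actual=T -> ctr[2]=2
Ev 3: PC=3 idx=0 pred=T actual=T -> ctr[0]=3
Ev 4: PC=2 idx=2 pred=T actual=N -> ctr[2]=1
Ev 5: PC=1 idx=1 pred=N actual=T -> ctr[1]=2
Ev 6: PC=2 idx=2 pred=N actual=N -> ctr[2]=0
Ev 7: PC=3 idx=0 pred=T actual=N -> ctr[0]=2
Ev 8: PC=2 idx=2 pred=N actual=T -> ctr[2]=1
Ev 9: PC=3 idx=0 pred=T actual=N -> ctr[0]=1
Ev 10: PC=1 idx=1 pred=T actual=T -> ctr[1]=3
Ev 11: PC=1 idx=1 pred=T actual=T -> ctr[1]=3

Answer: 1 3 1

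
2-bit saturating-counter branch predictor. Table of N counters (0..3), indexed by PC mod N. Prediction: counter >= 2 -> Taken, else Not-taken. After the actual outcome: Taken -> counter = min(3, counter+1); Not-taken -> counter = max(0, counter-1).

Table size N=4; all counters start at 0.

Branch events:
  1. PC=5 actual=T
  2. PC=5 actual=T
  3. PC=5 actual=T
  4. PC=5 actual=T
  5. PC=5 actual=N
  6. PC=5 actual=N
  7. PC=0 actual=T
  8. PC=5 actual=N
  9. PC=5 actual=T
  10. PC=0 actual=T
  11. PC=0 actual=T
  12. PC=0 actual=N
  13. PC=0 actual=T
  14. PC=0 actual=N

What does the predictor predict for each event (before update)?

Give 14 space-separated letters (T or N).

Answer: N N T T T T N N N N T T T T

Derivation:
Ev 1: PC=5 idx=1 pred=N actual=T -> ctr[1]=1
Ev 2: PC=5 idx=1 pred=N actual=T -> ctr[1]=2
Ev 3: PC=5 idx=1 pred=T actual=T -> ctr[1]=3
Ev 4: PC=5 idx=1 pred=T actual=T -> ctr[1]=3
Ev 5: PC=5 idx=1 pred=T actual=N -> ctr[1]=2
Ev 6: PC=5 idx=1 pred=T actual=N -> ctr[1]=1
Ev 7: PC=0 idx=0 pred=N actual=T -> ctr[0]=1
Ev 8: PC=5 idx=1 pred=N actual=N -> ctr[1]=0
Ev 9: PC=5 idx=1 pred=N actual=T -> ctr[1]=1
Ev 10: PC=0 idx=0 pred=N actual=T -> ctr[0]=2
Ev 11: PC=0 idx=0 pred=T actual=T -> ctr[0]=3
Ev 12: PC=0 idx=0 pred=T actual=N -> ctr[0]=2
Ev 13: PC=0 idx=0 pred=T actual=T -> ctr[0]=3
Ev 14: PC=0 idx=0 pred=T actual=N -> ctr[0]=2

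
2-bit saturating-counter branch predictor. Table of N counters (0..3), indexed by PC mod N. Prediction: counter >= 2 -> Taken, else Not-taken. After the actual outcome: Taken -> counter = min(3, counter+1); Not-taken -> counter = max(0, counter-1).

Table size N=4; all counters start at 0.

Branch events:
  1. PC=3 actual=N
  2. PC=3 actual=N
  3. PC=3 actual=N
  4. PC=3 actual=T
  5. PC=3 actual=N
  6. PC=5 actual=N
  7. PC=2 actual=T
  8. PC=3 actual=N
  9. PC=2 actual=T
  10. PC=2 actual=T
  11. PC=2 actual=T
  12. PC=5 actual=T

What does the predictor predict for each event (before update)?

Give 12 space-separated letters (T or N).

Answer: N N N N N N N N N T T N

Derivation:
Ev 1: PC=3 idx=3 pred=N actual=N -> ctr[3]=0
Ev 2: PC=3 idx=3 pred=N actual=N -> ctr[3]=0
Ev 3: PC=3 idx=3 pred=N actual=N -> ctr[3]=0
Ev 4: PC=3 idx=3 pred=N actual=T -> ctr[3]=1
Ev 5: PC=3 idx=3 pred=N actual=N -> ctr[3]=0
Ev 6: PC=5 idx=1 pred=N actual=N -> ctr[1]=0
Ev 7: PC=2 idx=2 pred=N actual=T -> ctr[2]=1
Ev 8: PC=3 idx=3 pred=N actual=N -> ctr[3]=0
Ev 9: PC=2 idx=2 pred=N actual=T -> ctr[2]=2
Ev 10: PC=2 idx=2 pred=T actual=T -> ctr[2]=3
Ev 11: PC=2 idx=2 pred=T actual=T -> ctr[2]=3
Ev 12: PC=5 idx=1 pred=N actual=T -> ctr[1]=1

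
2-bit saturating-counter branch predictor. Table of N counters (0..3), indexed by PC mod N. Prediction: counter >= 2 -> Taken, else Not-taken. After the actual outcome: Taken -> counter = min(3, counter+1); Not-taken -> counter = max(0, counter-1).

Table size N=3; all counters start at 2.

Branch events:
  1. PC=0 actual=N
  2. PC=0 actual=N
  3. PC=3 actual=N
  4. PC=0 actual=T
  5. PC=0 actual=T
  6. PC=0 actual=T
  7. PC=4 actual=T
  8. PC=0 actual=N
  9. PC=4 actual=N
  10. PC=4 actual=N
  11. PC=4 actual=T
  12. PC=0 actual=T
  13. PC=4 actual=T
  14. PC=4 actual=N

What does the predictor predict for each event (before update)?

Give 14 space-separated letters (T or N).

Ev 1: PC=0 idx=0 pred=T actual=N -> ctr[0]=1
Ev 2: PC=0 idx=0 pred=N actual=N -> ctr[0]=0
Ev 3: PC=3 idx=0 pred=N actual=N -> ctr[0]=0
Ev 4: PC=0 idx=0 pred=N actual=T -> ctr[0]=1
Ev 5: PC=0 idx=0 pred=N actual=T -> ctr[0]=2
Ev 6: PC=0 idx=0 pred=T actual=T -> ctr[0]=3
Ev 7: PC=4 idx=1 pred=T actual=T -> ctr[1]=3
Ev 8: PC=0 idx=0 pred=T actual=N -> ctr[0]=2
Ev 9: PC=4 idx=1 pred=T actual=N -> ctr[1]=2
Ev 10: PC=4 idx=1 pred=T actual=N -> ctr[1]=1
Ev 11: PC=4 idx=1 pred=N actual=T -> ctr[1]=2
Ev 12: PC=0 idx=0 pred=T actual=T -> ctr[0]=3
Ev 13: PC=4 idx=1 pred=T actual=T -> ctr[1]=3
Ev 14: PC=4 idx=1 pred=T actual=N -> ctr[1]=2

Answer: T N N N N T T T T T N T T T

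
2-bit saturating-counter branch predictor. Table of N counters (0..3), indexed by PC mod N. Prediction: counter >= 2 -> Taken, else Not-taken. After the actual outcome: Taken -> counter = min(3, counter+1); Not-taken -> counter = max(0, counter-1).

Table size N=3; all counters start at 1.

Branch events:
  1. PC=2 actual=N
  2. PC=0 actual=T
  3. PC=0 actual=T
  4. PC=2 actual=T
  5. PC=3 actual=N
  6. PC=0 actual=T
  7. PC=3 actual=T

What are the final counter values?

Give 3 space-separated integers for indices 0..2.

Answer: 3 1 1

Derivation:
Ev 1: PC=2 idx=2 pred=N actual=N -> ctr[2]=0
Ev 2: PC=0 idx=0 pred=N actual=T -> ctr[0]=2
Ev 3: PC=0 idx=0 pred=T actual=T -> ctr[0]=3
Ev 4: PC=2 idx=2 pred=N actual=T -> ctr[2]=1
Ev 5: PC=3 idx=0 pred=T actual=N -> ctr[0]=2
Ev 6: PC=0 idx=0 pred=T actual=T -> ctr[0]=3
Ev 7: PC=3 idx=0 pred=T actual=T -> ctr[0]=3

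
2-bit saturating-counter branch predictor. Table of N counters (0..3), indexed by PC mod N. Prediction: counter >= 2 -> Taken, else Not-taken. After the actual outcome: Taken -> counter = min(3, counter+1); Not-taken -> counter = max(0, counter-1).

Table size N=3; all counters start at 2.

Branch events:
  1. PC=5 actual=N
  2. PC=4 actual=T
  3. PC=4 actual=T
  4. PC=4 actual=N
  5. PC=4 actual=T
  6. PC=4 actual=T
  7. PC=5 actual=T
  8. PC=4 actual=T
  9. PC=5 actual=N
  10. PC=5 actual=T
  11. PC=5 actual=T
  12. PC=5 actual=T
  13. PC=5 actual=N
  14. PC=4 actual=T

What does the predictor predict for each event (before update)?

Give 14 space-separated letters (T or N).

Ev 1: PC=5 idx=2 pred=T actual=N -> ctr[2]=1
Ev 2: PC=4 idx=1 pred=T actual=T -> ctr[1]=3
Ev 3: PC=4 idx=1 pred=T actual=T -> ctr[1]=3
Ev 4: PC=4 idx=1 pred=T actual=N -> ctr[1]=2
Ev 5: PC=4 idx=1 pred=T actual=T -> ctr[1]=3
Ev 6: PC=4 idx=1 pred=T actual=T -> ctr[1]=3
Ev 7: PC=5 idx=2 pred=N actual=T -> ctr[2]=2
Ev 8: PC=4 idx=1 pred=T actual=T -> ctr[1]=3
Ev 9: PC=5 idx=2 pred=T actual=N -> ctr[2]=1
Ev 10: PC=5 idx=2 pred=N actual=T -> ctr[2]=2
Ev 11: PC=5 idx=2 pred=T actual=T -> ctr[2]=3
Ev 12: PC=5 idx=2 pred=T actual=T -> ctr[2]=3
Ev 13: PC=5 idx=2 pred=T actual=N -> ctr[2]=2
Ev 14: PC=4 idx=1 pred=T actual=T -> ctr[1]=3

Answer: T T T T T T N T T N T T T T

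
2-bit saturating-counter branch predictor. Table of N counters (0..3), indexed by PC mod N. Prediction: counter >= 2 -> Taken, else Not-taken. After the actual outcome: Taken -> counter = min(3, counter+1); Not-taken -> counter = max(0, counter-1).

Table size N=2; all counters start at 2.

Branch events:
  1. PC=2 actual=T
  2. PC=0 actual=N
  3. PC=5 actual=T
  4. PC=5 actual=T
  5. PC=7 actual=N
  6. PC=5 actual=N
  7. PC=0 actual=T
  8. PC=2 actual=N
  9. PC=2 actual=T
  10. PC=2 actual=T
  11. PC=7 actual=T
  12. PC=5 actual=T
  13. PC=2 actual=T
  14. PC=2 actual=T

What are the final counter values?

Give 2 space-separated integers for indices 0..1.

Ev 1: PC=2 idx=0 pred=T actual=T -> ctr[0]=3
Ev 2: PC=0 idx=0 pred=T actual=N -> ctr[0]=2
Ev 3: PC=5 idx=1 pred=T actual=T -> ctr[1]=3
Ev 4: PC=5 idx=1 pred=T actual=T -> ctr[1]=3
Ev 5: PC=7 idx=1 pred=T actual=N -> ctr[1]=2
Ev 6: PC=5 idx=1 pred=T actual=N -> ctr[1]=1
Ev 7: PC=0 idx=0 pred=T actual=T -> ctr[0]=3
Ev 8: PC=2 idx=0 pred=T actual=N -> ctr[0]=2
Ev 9: PC=2 idx=0 pred=T actual=T -> ctr[0]=3
Ev 10: PC=2 idx=0 pred=T actual=T -> ctr[0]=3
Ev 11: PC=7 idx=1 pred=N actual=T -> ctr[1]=2
Ev 12: PC=5 idx=1 pred=T actual=T -> ctr[1]=3
Ev 13: PC=2 idx=0 pred=T actual=T -> ctr[0]=3
Ev 14: PC=2 idx=0 pred=T actual=T -> ctr[0]=3

Answer: 3 3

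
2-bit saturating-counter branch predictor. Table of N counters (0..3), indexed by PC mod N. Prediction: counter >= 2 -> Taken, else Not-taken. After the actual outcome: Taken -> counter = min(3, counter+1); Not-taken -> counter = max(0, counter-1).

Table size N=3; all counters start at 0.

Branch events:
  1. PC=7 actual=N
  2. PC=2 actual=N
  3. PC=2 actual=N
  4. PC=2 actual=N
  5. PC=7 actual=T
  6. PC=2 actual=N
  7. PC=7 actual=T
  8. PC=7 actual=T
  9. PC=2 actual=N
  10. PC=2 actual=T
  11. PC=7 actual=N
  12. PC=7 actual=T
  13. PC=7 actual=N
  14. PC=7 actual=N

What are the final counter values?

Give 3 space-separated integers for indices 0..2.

Answer: 0 1 1

Derivation:
Ev 1: PC=7 idx=1 pred=N actual=N -> ctr[1]=0
Ev 2: PC=2 idx=2 pred=N actual=N -> ctr[2]=0
Ev 3: PC=2 idx=2 pred=N actual=N -> ctr[2]=0
Ev 4: PC=2 idx=2 pred=N actual=N -> ctr[2]=0
Ev 5: PC=7 idx=1 pred=N actual=T -> ctr[1]=1
Ev 6: PC=2 idx=2 pred=N actual=N -> ctr[2]=0
Ev 7: PC=7 idx=1 pred=N actual=T -> ctr[1]=2
Ev 8: PC=7 idx=1 pred=T actual=T -> ctr[1]=3
Ev 9: PC=2 idx=2 pred=N actual=N -> ctr[2]=0
Ev 10: PC=2 idx=2 pred=N actual=T -> ctr[2]=1
Ev 11: PC=7 idx=1 pred=T actual=N -> ctr[1]=2
Ev 12: PC=7 idx=1 pred=T actual=T -> ctr[1]=3
Ev 13: PC=7 idx=1 pred=T actual=N -> ctr[1]=2
Ev 14: PC=7 idx=1 pred=T actual=N -> ctr[1]=1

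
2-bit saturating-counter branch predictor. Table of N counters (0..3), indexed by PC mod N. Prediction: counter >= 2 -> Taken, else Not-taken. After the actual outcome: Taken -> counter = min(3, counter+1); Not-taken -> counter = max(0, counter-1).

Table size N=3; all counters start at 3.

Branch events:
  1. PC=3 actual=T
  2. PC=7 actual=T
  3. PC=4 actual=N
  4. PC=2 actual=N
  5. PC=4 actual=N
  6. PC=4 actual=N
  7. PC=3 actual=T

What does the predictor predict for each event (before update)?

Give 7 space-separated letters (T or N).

Ev 1: PC=3 idx=0 pred=T actual=T -> ctr[0]=3
Ev 2: PC=7 idx=1 pred=T actual=T -> ctr[1]=3
Ev 3: PC=4 idx=1 pred=T actual=N -> ctr[1]=2
Ev 4: PC=2 idx=2 pred=T actual=N -> ctr[2]=2
Ev 5: PC=4 idx=1 pred=T actual=N -> ctr[1]=1
Ev 6: PC=4 idx=1 pred=N actual=N -> ctr[1]=0
Ev 7: PC=3 idx=0 pred=T actual=T -> ctr[0]=3

Answer: T T T T T N T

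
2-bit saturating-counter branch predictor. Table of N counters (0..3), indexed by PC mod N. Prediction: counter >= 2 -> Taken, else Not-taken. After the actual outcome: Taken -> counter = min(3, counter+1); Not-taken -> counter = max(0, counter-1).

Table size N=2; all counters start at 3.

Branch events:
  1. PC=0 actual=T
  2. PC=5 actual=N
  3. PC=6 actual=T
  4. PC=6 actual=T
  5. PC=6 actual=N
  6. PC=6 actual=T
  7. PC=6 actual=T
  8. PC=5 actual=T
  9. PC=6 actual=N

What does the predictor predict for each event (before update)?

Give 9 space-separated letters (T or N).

Ev 1: PC=0 idx=0 pred=T actual=T -> ctr[0]=3
Ev 2: PC=5 idx=1 pred=T actual=N -> ctr[1]=2
Ev 3: PC=6 idx=0 pred=T actual=T -> ctr[0]=3
Ev 4: PC=6 idx=0 pred=T actual=T -> ctr[0]=3
Ev 5: PC=6 idx=0 pred=T actual=N -> ctr[0]=2
Ev 6: PC=6 idx=0 pred=T actual=T -> ctr[0]=3
Ev 7: PC=6 idx=0 pred=T actual=T -> ctr[0]=3
Ev 8: PC=5 idx=1 pred=T actual=T -> ctr[1]=3
Ev 9: PC=6 idx=0 pred=T actual=N -> ctr[0]=2

Answer: T T T T T T T T T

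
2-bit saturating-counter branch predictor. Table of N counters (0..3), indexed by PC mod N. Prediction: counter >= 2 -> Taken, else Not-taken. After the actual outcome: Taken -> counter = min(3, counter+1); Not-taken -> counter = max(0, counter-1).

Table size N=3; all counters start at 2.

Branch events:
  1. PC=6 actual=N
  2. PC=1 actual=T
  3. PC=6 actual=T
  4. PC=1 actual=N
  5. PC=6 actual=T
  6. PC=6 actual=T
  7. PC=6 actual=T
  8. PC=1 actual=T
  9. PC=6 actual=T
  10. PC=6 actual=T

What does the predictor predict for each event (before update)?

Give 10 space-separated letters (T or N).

Answer: T T N T T T T T T T

Derivation:
Ev 1: PC=6 idx=0 pred=T actual=N -> ctr[0]=1
Ev 2: PC=1 idx=1 pred=T actual=T -> ctr[1]=3
Ev 3: PC=6 idx=0 pred=N actual=T -> ctr[0]=2
Ev 4: PC=1 idx=1 pred=T actual=N -> ctr[1]=2
Ev 5: PC=6 idx=0 pred=T actual=T -> ctr[0]=3
Ev 6: PC=6 idx=0 pred=T actual=T -> ctr[0]=3
Ev 7: PC=6 idx=0 pred=T actual=T -> ctr[0]=3
Ev 8: PC=1 idx=1 pred=T actual=T -> ctr[1]=3
Ev 9: PC=6 idx=0 pred=T actual=T -> ctr[0]=3
Ev 10: PC=6 idx=0 pred=T actual=T -> ctr[0]=3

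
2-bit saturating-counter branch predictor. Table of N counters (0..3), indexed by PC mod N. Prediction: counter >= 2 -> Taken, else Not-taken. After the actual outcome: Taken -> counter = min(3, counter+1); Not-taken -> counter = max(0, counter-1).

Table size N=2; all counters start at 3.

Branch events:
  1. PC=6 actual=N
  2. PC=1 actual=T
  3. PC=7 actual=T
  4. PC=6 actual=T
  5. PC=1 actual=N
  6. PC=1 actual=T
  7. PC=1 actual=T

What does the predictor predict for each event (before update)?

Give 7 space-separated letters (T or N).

Answer: T T T T T T T

Derivation:
Ev 1: PC=6 idx=0 pred=T actual=N -> ctr[0]=2
Ev 2: PC=1 idx=1 pred=T actual=T -> ctr[1]=3
Ev 3: PC=7 idx=1 pred=T actual=T -> ctr[1]=3
Ev 4: PC=6 idx=0 pred=T actual=T -> ctr[0]=3
Ev 5: PC=1 idx=1 pred=T actual=N -> ctr[1]=2
Ev 6: PC=1 idx=1 pred=T actual=T -> ctr[1]=3
Ev 7: PC=1 idx=1 pred=T actual=T -> ctr[1]=3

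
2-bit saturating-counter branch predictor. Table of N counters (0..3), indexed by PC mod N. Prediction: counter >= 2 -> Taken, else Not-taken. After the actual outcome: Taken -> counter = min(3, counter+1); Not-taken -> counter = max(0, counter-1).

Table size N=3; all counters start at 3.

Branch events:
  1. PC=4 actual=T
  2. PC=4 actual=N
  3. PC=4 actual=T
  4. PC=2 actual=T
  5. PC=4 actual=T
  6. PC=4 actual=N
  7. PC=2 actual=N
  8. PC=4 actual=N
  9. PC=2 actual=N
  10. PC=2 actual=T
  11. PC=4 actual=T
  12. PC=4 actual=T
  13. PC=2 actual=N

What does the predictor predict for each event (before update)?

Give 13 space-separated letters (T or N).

Answer: T T T T T T T T T N N T T

Derivation:
Ev 1: PC=4 idx=1 pred=T actual=T -> ctr[1]=3
Ev 2: PC=4 idx=1 pred=T actual=N -> ctr[1]=2
Ev 3: PC=4 idx=1 pred=T actual=T -> ctr[1]=3
Ev 4: PC=2 idx=2 pred=T actual=T -> ctr[2]=3
Ev 5: PC=4 idx=1 pred=T actual=T -> ctr[1]=3
Ev 6: PC=4 idx=1 pred=T actual=N -> ctr[1]=2
Ev 7: PC=2 idx=2 pred=T actual=N -> ctr[2]=2
Ev 8: PC=4 idx=1 pred=T actual=N -> ctr[1]=1
Ev 9: PC=2 idx=2 pred=T actual=N -> ctr[2]=1
Ev 10: PC=2 idx=2 pred=N actual=T -> ctr[2]=2
Ev 11: PC=4 idx=1 pred=N actual=T -> ctr[1]=2
Ev 12: PC=4 idx=1 pred=T actual=T -> ctr[1]=3
Ev 13: PC=2 idx=2 pred=T actual=N -> ctr[2]=1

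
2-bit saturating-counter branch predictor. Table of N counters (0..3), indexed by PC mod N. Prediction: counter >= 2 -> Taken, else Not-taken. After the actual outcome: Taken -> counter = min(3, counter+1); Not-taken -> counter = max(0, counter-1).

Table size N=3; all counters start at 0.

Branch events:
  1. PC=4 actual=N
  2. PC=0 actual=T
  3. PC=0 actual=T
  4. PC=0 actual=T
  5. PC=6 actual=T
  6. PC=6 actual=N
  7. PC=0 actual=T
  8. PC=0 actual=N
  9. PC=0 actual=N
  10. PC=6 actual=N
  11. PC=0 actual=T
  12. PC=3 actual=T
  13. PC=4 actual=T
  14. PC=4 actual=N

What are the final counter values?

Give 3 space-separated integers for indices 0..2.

Answer: 2 0 0

Derivation:
Ev 1: PC=4 idx=1 pred=N actual=N -> ctr[1]=0
Ev 2: PC=0 idx=0 pred=N actual=T -> ctr[0]=1
Ev 3: PC=0 idx=0 pred=N actual=T -> ctr[0]=2
Ev 4: PC=0 idx=0 pred=T actual=T -> ctr[0]=3
Ev 5: PC=6 idx=0 pred=T actual=T -> ctr[0]=3
Ev 6: PC=6 idx=0 pred=T actual=N -> ctr[0]=2
Ev 7: PC=0 idx=0 pred=T actual=T -> ctr[0]=3
Ev 8: PC=0 idx=0 pred=T actual=N -> ctr[0]=2
Ev 9: PC=0 idx=0 pred=T actual=N -> ctr[0]=1
Ev 10: PC=6 idx=0 pred=N actual=N -> ctr[0]=0
Ev 11: PC=0 idx=0 pred=N actual=T -> ctr[0]=1
Ev 12: PC=3 idx=0 pred=N actual=T -> ctr[0]=2
Ev 13: PC=4 idx=1 pred=N actual=T -> ctr[1]=1
Ev 14: PC=4 idx=1 pred=N actual=N -> ctr[1]=0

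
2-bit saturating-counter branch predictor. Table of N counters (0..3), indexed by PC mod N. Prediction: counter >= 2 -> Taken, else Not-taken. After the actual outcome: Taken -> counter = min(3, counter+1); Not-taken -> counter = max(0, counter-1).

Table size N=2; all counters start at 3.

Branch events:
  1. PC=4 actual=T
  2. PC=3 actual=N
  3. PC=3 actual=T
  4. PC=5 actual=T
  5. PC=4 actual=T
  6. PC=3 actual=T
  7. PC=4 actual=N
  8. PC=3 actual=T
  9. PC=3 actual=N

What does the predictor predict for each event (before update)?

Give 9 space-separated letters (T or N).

Ev 1: PC=4 idx=0 pred=T actual=T -> ctr[0]=3
Ev 2: PC=3 idx=1 pred=T actual=N -> ctr[1]=2
Ev 3: PC=3 idx=1 pred=T actual=T -> ctr[1]=3
Ev 4: PC=5 idx=1 pred=T actual=T -> ctr[1]=3
Ev 5: PC=4 idx=0 pred=T actual=T -> ctr[0]=3
Ev 6: PC=3 idx=1 pred=T actual=T -> ctr[1]=3
Ev 7: PC=4 idx=0 pred=T actual=N -> ctr[0]=2
Ev 8: PC=3 idx=1 pred=T actual=T -> ctr[1]=3
Ev 9: PC=3 idx=1 pred=T actual=N -> ctr[1]=2

Answer: T T T T T T T T T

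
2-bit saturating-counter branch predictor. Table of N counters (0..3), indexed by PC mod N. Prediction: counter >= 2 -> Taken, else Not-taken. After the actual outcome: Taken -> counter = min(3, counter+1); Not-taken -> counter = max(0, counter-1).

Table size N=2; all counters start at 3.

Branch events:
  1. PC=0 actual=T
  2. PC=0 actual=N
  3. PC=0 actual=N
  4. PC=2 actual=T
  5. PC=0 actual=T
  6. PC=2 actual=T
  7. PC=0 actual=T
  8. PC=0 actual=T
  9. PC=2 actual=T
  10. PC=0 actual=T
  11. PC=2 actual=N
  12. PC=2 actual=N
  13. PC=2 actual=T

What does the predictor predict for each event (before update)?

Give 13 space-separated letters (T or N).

Answer: T T T N T T T T T T T T N

Derivation:
Ev 1: PC=0 idx=0 pred=T actual=T -> ctr[0]=3
Ev 2: PC=0 idx=0 pred=T actual=N -> ctr[0]=2
Ev 3: PC=0 idx=0 pred=T actual=N -> ctr[0]=1
Ev 4: PC=2 idx=0 pred=N actual=T -> ctr[0]=2
Ev 5: PC=0 idx=0 pred=T actual=T -> ctr[0]=3
Ev 6: PC=2 idx=0 pred=T actual=T -> ctr[0]=3
Ev 7: PC=0 idx=0 pred=T actual=T -> ctr[0]=3
Ev 8: PC=0 idx=0 pred=T actual=T -> ctr[0]=3
Ev 9: PC=2 idx=0 pred=T actual=T -> ctr[0]=3
Ev 10: PC=0 idx=0 pred=T actual=T -> ctr[0]=3
Ev 11: PC=2 idx=0 pred=T actual=N -> ctr[0]=2
Ev 12: PC=2 idx=0 pred=T actual=N -> ctr[0]=1
Ev 13: PC=2 idx=0 pred=N actual=T -> ctr[0]=2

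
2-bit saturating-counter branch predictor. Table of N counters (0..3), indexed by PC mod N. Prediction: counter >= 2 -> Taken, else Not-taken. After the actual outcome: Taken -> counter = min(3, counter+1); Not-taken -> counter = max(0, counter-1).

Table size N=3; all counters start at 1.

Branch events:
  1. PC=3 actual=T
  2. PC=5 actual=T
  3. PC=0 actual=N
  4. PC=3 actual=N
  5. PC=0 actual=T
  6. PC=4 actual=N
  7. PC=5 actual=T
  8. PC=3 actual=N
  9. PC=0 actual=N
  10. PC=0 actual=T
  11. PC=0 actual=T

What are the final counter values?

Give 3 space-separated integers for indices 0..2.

Answer: 2 0 3

Derivation:
Ev 1: PC=3 idx=0 pred=N actual=T -> ctr[0]=2
Ev 2: PC=5 idx=2 pred=N actual=T -> ctr[2]=2
Ev 3: PC=0 idx=0 pred=T actual=N -> ctr[0]=1
Ev 4: PC=3 idx=0 pred=N actual=N -> ctr[0]=0
Ev 5: PC=0 idx=0 pred=N actual=T -> ctr[0]=1
Ev 6: PC=4 idx=1 pred=N actual=N -> ctr[1]=0
Ev 7: PC=5 idx=2 pred=T actual=T -> ctr[2]=3
Ev 8: PC=3 idx=0 pred=N actual=N -> ctr[0]=0
Ev 9: PC=0 idx=0 pred=N actual=N -> ctr[0]=0
Ev 10: PC=0 idx=0 pred=N actual=T -> ctr[0]=1
Ev 11: PC=0 idx=0 pred=N actual=T -> ctr[0]=2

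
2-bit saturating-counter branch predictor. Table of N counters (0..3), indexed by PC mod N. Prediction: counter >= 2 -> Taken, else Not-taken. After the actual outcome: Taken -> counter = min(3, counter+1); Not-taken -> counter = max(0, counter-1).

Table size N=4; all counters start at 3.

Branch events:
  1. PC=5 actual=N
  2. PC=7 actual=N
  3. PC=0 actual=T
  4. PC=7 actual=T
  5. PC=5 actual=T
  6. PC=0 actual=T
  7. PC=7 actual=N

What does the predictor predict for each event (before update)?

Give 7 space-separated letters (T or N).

Answer: T T T T T T T

Derivation:
Ev 1: PC=5 idx=1 pred=T actual=N -> ctr[1]=2
Ev 2: PC=7 idx=3 pred=T actual=N -> ctr[3]=2
Ev 3: PC=0 idx=0 pred=T actual=T -> ctr[0]=3
Ev 4: PC=7 idx=3 pred=T actual=T -> ctr[3]=3
Ev 5: PC=5 idx=1 pred=T actual=T -> ctr[1]=3
Ev 6: PC=0 idx=0 pred=T actual=T -> ctr[0]=3
Ev 7: PC=7 idx=3 pred=T actual=N -> ctr[3]=2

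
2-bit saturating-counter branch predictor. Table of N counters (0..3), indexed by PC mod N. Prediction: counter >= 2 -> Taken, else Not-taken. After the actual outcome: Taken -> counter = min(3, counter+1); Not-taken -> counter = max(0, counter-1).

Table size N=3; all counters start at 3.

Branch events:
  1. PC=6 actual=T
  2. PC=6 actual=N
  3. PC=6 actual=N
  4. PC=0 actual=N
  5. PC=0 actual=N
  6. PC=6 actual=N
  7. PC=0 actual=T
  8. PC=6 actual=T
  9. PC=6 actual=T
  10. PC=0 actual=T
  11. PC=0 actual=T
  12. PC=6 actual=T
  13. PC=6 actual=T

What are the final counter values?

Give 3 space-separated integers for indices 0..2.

Answer: 3 3 3

Derivation:
Ev 1: PC=6 idx=0 pred=T actual=T -> ctr[0]=3
Ev 2: PC=6 idx=0 pred=T actual=N -> ctr[0]=2
Ev 3: PC=6 idx=0 pred=T actual=N -> ctr[0]=1
Ev 4: PC=0 idx=0 pred=N actual=N -> ctr[0]=0
Ev 5: PC=0 idx=0 pred=N actual=N -> ctr[0]=0
Ev 6: PC=6 idx=0 pred=N actual=N -> ctr[0]=0
Ev 7: PC=0 idx=0 pred=N actual=T -> ctr[0]=1
Ev 8: PC=6 idx=0 pred=N actual=T -> ctr[0]=2
Ev 9: PC=6 idx=0 pred=T actual=T -> ctr[0]=3
Ev 10: PC=0 idx=0 pred=T actual=T -> ctr[0]=3
Ev 11: PC=0 idx=0 pred=T actual=T -> ctr[0]=3
Ev 12: PC=6 idx=0 pred=T actual=T -> ctr[0]=3
Ev 13: PC=6 idx=0 pred=T actual=T -> ctr[0]=3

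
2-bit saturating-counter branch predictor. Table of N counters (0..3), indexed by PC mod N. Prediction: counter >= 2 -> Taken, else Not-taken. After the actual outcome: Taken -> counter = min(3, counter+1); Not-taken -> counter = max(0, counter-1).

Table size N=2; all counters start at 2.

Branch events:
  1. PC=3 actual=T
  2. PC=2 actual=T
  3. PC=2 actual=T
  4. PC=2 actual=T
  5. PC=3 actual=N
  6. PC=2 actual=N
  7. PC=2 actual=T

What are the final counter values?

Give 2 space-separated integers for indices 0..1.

Ev 1: PC=3 idx=1 pred=T actual=T -> ctr[1]=3
Ev 2: PC=2 idx=0 pred=T actual=T -> ctr[0]=3
Ev 3: PC=2 idx=0 pred=T actual=T -> ctr[0]=3
Ev 4: PC=2 idx=0 pred=T actual=T -> ctr[0]=3
Ev 5: PC=3 idx=1 pred=T actual=N -> ctr[1]=2
Ev 6: PC=2 idx=0 pred=T actual=N -> ctr[0]=2
Ev 7: PC=2 idx=0 pred=T actual=T -> ctr[0]=3

Answer: 3 2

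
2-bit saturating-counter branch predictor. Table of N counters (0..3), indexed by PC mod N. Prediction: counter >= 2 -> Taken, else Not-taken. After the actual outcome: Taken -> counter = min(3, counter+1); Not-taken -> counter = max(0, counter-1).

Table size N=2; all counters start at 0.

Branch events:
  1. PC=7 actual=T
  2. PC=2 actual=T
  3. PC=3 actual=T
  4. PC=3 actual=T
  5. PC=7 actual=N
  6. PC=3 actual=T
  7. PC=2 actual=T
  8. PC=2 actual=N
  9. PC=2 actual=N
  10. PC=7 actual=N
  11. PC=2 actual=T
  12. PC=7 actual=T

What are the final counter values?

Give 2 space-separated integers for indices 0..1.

Answer: 1 3

Derivation:
Ev 1: PC=7 idx=1 pred=N actual=T -> ctr[1]=1
Ev 2: PC=2 idx=0 pred=N actual=T -> ctr[0]=1
Ev 3: PC=3 idx=1 pred=N actual=T -> ctr[1]=2
Ev 4: PC=3 idx=1 pred=T actual=T -> ctr[1]=3
Ev 5: PC=7 idx=1 pred=T actual=N -> ctr[1]=2
Ev 6: PC=3 idx=1 pred=T actual=T -> ctr[1]=3
Ev 7: PC=2 idx=0 pred=N actual=T -> ctr[0]=2
Ev 8: PC=2 idx=0 pred=T actual=N -> ctr[0]=1
Ev 9: PC=2 idx=0 pred=N actual=N -> ctr[0]=0
Ev 10: PC=7 idx=1 pred=T actual=N -> ctr[1]=2
Ev 11: PC=2 idx=0 pred=N actual=T -> ctr[0]=1
Ev 12: PC=7 idx=1 pred=T actual=T -> ctr[1]=3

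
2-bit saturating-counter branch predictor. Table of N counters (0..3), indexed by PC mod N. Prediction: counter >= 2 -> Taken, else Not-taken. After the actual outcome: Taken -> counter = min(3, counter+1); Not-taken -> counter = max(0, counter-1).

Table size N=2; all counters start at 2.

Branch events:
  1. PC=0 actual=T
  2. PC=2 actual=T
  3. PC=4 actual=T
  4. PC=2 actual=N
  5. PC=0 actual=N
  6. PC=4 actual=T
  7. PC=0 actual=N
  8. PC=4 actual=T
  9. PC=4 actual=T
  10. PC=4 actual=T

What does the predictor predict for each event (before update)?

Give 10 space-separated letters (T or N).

Answer: T T T T T N T N T T

Derivation:
Ev 1: PC=0 idx=0 pred=T actual=T -> ctr[0]=3
Ev 2: PC=2 idx=0 pred=T actual=T -> ctr[0]=3
Ev 3: PC=4 idx=0 pred=T actual=T -> ctr[0]=3
Ev 4: PC=2 idx=0 pred=T actual=N -> ctr[0]=2
Ev 5: PC=0 idx=0 pred=T actual=N -> ctr[0]=1
Ev 6: PC=4 idx=0 pred=N actual=T -> ctr[0]=2
Ev 7: PC=0 idx=0 pred=T actual=N -> ctr[0]=1
Ev 8: PC=4 idx=0 pred=N actual=T -> ctr[0]=2
Ev 9: PC=4 idx=0 pred=T actual=T -> ctr[0]=3
Ev 10: PC=4 idx=0 pred=T actual=T -> ctr[0]=3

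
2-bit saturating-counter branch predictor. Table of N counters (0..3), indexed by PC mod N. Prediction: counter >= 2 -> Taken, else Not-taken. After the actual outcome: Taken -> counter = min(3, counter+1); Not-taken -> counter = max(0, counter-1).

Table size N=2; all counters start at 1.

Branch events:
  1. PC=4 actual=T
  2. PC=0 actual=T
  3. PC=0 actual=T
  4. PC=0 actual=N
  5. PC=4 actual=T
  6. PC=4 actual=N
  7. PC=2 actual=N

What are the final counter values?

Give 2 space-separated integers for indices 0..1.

Ev 1: PC=4 idx=0 pred=N actual=T -> ctr[0]=2
Ev 2: PC=0 idx=0 pred=T actual=T -> ctr[0]=3
Ev 3: PC=0 idx=0 pred=T actual=T -> ctr[0]=3
Ev 4: PC=0 idx=0 pred=T actual=N -> ctr[0]=2
Ev 5: PC=4 idx=0 pred=T actual=T -> ctr[0]=3
Ev 6: PC=4 idx=0 pred=T actual=N -> ctr[0]=2
Ev 7: PC=2 idx=0 pred=T actual=N -> ctr[0]=1

Answer: 1 1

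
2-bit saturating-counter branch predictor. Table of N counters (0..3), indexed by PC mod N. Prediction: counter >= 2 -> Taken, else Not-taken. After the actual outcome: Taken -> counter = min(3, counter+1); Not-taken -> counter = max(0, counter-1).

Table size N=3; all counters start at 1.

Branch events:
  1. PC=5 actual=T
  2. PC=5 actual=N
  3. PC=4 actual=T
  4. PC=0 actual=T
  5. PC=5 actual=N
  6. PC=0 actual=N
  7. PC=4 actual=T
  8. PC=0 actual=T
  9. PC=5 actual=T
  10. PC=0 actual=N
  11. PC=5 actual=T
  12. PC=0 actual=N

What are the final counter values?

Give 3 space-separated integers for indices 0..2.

Ev 1: PC=5 idx=2 pred=N actual=T -> ctr[2]=2
Ev 2: PC=5 idx=2 pred=T actual=N -> ctr[2]=1
Ev 3: PC=4 idx=1 pred=N actual=T -> ctr[1]=2
Ev 4: PC=0 idx=0 pred=N actual=T -> ctr[0]=2
Ev 5: PC=5 idx=2 pred=N actual=N -> ctr[2]=0
Ev 6: PC=0 idx=0 pred=T actual=N -> ctr[0]=1
Ev 7: PC=4 idx=1 pred=T actual=T -> ctr[1]=3
Ev 8: PC=0 idx=0 pred=N actual=T -> ctr[0]=2
Ev 9: PC=5 idx=2 pred=N actual=T -> ctr[2]=1
Ev 10: PC=0 idx=0 pred=T actual=N -> ctr[0]=1
Ev 11: PC=5 idx=2 pred=N actual=T -> ctr[2]=2
Ev 12: PC=0 idx=0 pred=N actual=N -> ctr[0]=0

Answer: 0 3 2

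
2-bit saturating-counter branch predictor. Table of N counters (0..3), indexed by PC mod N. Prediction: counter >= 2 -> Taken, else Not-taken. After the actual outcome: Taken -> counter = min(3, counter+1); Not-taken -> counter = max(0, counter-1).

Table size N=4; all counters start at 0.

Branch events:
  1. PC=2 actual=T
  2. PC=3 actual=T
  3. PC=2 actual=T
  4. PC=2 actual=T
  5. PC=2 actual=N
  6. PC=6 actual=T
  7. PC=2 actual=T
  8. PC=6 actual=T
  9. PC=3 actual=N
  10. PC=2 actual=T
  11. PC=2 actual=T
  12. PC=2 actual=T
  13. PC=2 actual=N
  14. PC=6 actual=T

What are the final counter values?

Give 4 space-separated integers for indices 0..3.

Answer: 0 0 3 0

Derivation:
Ev 1: PC=2 idx=2 pred=N actual=T -> ctr[2]=1
Ev 2: PC=3 idx=3 pred=N actual=T -> ctr[3]=1
Ev 3: PC=2 idx=2 pred=N actual=T -> ctr[2]=2
Ev 4: PC=2 idx=2 pred=T actual=T -> ctr[2]=3
Ev 5: PC=2 idx=2 pred=T actual=N -> ctr[2]=2
Ev 6: PC=6 idx=2 pred=T actual=T -> ctr[2]=3
Ev 7: PC=2 idx=2 pred=T actual=T -> ctr[2]=3
Ev 8: PC=6 idx=2 pred=T actual=T -> ctr[2]=3
Ev 9: PC=3 idx=3 pred=N actual=N -> ctr[3]=0
Ev 10: PC=2 idx=2 pred=T actual=T -> ctr[2]=3
Ev 11: PC=2 idx=2 pred=T actual=T -> ctr[2]=3
Ev 12: PC=2 idx=2 pred=T actual=T -> ctr[2]=3
Ev 13: PC=2 idx=2 pred=T actual=N -> ctr[2]=2
Ev 14: PC=6 idx=2 pred=T actual=T -> ctr[2]=3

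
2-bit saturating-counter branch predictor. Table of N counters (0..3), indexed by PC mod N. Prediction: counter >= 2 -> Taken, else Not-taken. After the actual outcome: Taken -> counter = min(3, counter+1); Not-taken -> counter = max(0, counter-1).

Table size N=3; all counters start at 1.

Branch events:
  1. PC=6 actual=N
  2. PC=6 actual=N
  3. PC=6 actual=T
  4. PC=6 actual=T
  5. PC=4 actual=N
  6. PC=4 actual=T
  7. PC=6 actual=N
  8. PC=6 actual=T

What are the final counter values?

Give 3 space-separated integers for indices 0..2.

Ev 1: PC=6 idx=0 pred=N actual=N -> ctr[0]=0
Ev 2: PC=6 idx=0 pred=N actual=N -> ctr[0]=0
Ev 3: PC=6 idx=0 pred=N actual=T -> ctr[0]=1
Ev 4: PC=6 idx=0 pred=N actual=T -> ctr[0]=2
Ev 5: PC=4 idx=1 pred=N actual=N -> ctr[1]=0
Ev 6: PC=4 idx=1 pred=N actual=T -> ctr[1]=1
Ev 7: PC=6 idx=0 pred=T actual=N -> ctr[0]=1
Ev 8: PC=6 idx=0 pred=N actual=T -> ctr[0]=2

Answer: 2 1 1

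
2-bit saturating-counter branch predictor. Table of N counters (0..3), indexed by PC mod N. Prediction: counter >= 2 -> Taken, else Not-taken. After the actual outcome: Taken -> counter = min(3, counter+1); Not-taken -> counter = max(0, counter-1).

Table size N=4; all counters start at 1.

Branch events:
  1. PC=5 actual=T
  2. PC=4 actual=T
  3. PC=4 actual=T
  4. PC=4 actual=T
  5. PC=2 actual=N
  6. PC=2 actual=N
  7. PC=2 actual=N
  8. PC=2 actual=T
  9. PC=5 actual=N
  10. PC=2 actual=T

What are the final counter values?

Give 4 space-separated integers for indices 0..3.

Answer: 3 1 2 1

Derivation:
Ev 1: PC=5 idx=1 pred=N actual=T -> ctr[1]=2
Ev 2: PC=4 idx=0 pred=N actual=T -> ctr[0]=2
Ev 3: PC=4 idx=0 pred=T actual=T -> ctr[0]=3
Ev 4: PC=4 idx=0 pred=T actual=T -> ctr[0]=3
Ev 5: PC=2 idx=2 pred=N actual=N -> ctr[2]=0
Ev 6: PC=2 idx=2 pred=N actual=N -> ctr[2]=0
Ev 7: PC=2 idx=2 pred=N actual=N -> ctr[2]=0
Ev 8: PC=2 idx=2 pred=N actual=T -> ctr[2]=1
Ev 9: PC=5 idx=1 pred=T actual=N -> ctr[1]=1
Ev 10: PC=2 idx=2 pred=N actual=T -> ctr[2]=2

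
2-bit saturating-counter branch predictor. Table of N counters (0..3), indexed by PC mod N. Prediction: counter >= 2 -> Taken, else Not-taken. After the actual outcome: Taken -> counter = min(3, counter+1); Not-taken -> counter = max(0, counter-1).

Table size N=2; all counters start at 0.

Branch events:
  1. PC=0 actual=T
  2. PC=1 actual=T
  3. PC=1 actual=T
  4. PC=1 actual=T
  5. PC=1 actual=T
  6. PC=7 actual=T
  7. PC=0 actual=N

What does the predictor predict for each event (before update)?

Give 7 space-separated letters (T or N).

Answer: N N N T T T N

Derivation:
Ev 1: PC=0 idx=0 pred=N actual=T -> ctr[0]=1
Ev 2: PC=1 idx=1 pred=N actual=T -> ctr[1]=1
Ev 3: PC=1 idx=1 pred=N actual=T -> ctr[1]=2
Ev 4: PC=1 idx=1 pred=T actual=T -> ctr[1]=3
Ev 5: PC=1 idx=1 pred=T actual=T -> ctr[1]=3
Ev 6: PC=7 idx=1 pred=T actual=T -> ctr[1]=3
Ev 7: PC=0 idx=0 pred=N actual=N -> ctr[0]=0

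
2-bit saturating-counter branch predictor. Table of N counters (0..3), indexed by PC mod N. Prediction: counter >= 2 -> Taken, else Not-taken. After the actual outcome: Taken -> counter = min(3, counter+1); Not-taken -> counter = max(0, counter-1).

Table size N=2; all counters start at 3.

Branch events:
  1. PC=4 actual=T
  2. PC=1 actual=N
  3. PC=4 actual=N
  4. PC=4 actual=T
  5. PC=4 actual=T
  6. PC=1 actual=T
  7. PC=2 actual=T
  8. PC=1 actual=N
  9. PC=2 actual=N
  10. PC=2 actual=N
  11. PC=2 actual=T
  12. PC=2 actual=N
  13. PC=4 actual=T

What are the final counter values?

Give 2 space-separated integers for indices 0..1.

Answer: 2 2

Derivation:
Ev 1: PC=4 idx=0 pred=T actual=T -> ctr[0]=3
Ev 2: PC=1 idx=1 pred=T actual=N -> ctr[1]=2
Ev 3: PC=4 idx=0 pred=T actual=N -> ctr[0]=2
Ev 4: PC=4 idx=0 pred=T actual=T -> ctr[0]=3
Ev 5: PC=4 idx=0 pred=T actual=T -> ctr[0]=3
Ev 6: PC=1 idx=1 pred=T actual=T -> ctr[1]=3
Ev 7: PC=2 idx=0 pred=T actual=T -> ctr[0]=3
Ev 8: PC=1 idx=1 pred=T actual=N -> ctr[1]=2
Ev 9: PC=2 idx=0 pred=T actual=N -> ctr[0]=2
Ev 10: PC=2 idx=0 pred=T actual=N -> ctr[0]=1
Ev 11: PC=2 idx=0 pred=N actual=T -> ctr[0]=2
Ev 12: PC=2 idx=0 pred=T actual=N -> ctr[0]=1
Ev 13: PC=4 idx=0 pred=N actual=T -> ctr[0]=2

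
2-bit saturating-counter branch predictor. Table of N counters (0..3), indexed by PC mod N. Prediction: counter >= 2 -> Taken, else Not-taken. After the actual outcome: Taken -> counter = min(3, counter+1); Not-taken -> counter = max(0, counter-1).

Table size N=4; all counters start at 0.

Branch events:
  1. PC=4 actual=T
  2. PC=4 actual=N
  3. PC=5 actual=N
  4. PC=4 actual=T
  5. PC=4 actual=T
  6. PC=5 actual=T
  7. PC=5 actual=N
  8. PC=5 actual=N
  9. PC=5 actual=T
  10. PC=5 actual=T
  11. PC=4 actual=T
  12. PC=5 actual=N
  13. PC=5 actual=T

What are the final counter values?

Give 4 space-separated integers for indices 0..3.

Answer: 3 2 0 0

Derivation:
Ev 1: PC=4 idx=0 pred=N actual=T -> ctr[0]=1
Ev 2: PC=4 idx=0 pred=N actual=N -> ctr[0]=0
Ev 3: PC=5 idx=1 pred=N actual=N -> ctr[1]=0
Ev 4: PC=4 idx=0 pred=N actual=T -> ctr[0]=1
Ev 5: PC=4 idx=0 pred=N actual=T -> ctr[0]=2
Ev 6: PC=5 idx=1 pred=N actual=T -> ctr[1]=1
Ev 7: PC=5 idx=1 pred=N actual=N -> ctr[1]=0
Ev 8: PC=5 idx=1 pred=N actual=N -> ctr[1]=0
Ev 9: PC=5 idx=1 pred=N actual=T -> ctr[1]=1
Ev 10: PC=5 idx=1 pred=N actual=T -> ctr[1]=2
Ev 11: PC=4 idx=0 pred=T actual=T -> ctr[0]=3
Ev 12: PC=5 idx=1 pred=T actual=N -> ctr[1]=1
Ev 13: PC=5 idx=1 pred=N actual=T -> ctr[1]=2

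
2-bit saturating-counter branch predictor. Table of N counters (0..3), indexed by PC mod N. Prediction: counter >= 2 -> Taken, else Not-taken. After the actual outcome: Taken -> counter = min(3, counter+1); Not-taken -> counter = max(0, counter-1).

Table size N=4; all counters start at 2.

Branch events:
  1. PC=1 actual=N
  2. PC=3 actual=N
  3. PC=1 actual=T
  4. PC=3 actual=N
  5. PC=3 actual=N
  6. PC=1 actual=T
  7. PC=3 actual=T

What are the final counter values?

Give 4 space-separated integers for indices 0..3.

Ev 1: PC=1 idx=1 pred=T actual=N -> ctr[1]=1
Ev 2: PC=3 idx=3 pred=T actual=N -> ctr[3]=1
Ev 3: PC=1 idx=1 pred=N actual=T -> ctr[1]=2
Ev 4: PC=3 idx=3 pred=N actual=N -> ctr[3]=0
Ev 5: PC=3 idx=3 pred=N actual=N -> ctr[3]=0
Ev 6: PC=1 idx=1 pred=T actual=T -> ctr[1]=3
Ev 7: PC=3 idx=3 pred=N actual=T -> ctr[3]=1

Answer: 2 3 2 1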